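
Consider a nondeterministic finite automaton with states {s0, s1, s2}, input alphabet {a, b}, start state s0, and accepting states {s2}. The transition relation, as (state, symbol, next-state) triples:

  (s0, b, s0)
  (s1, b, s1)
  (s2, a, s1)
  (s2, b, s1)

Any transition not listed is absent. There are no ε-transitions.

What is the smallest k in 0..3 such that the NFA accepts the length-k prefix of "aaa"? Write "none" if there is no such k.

none

Start in {s0}.
Read 'a': s0→∅; now ∅.
The set is empty and remains empty for the remaining 2 symbols.
No reachable set along the way intersects F.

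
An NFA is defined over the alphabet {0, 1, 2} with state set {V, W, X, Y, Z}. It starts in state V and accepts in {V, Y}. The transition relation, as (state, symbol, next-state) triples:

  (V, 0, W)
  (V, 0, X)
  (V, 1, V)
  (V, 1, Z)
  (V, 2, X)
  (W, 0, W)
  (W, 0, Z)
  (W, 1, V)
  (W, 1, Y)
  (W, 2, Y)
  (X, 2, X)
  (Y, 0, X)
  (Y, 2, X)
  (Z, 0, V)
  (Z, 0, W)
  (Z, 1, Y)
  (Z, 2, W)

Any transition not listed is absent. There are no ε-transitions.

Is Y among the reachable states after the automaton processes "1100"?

Start in {V}.
Read '1': {V} → {V, Z}.
Read '1': {V, Z} → {V, Y, Z}.
Read '0': {V, Y, Z} → {V, W, X}.
Read '0': {V, W, X} → {W, X, Z}.
State Y is not in {W, X, Z}.

No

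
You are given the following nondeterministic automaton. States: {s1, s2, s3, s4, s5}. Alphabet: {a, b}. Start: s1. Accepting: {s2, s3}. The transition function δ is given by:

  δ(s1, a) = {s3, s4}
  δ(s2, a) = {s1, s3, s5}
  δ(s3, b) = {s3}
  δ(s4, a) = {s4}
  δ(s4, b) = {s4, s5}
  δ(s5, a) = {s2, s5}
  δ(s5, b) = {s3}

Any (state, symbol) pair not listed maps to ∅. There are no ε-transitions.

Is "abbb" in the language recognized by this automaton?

Yes

Start in {s1}.
Read 'a': s1→{s3, s4}; now {s3, s4}.
Read 'b': s3→{s3}, s4→{s4, s5}; now {s3, s4, s5}.
Read 'b': s3→{s3}, s4→{s4, s5}, s5→{s3}; now {s3, s4, s5}.
Read 'b': s3→{s3}, s4→{s4, s5}, s5→{s3}; now {s3, s4, s5}.
The final set {s3, s4, s5} contains the accepting state s3.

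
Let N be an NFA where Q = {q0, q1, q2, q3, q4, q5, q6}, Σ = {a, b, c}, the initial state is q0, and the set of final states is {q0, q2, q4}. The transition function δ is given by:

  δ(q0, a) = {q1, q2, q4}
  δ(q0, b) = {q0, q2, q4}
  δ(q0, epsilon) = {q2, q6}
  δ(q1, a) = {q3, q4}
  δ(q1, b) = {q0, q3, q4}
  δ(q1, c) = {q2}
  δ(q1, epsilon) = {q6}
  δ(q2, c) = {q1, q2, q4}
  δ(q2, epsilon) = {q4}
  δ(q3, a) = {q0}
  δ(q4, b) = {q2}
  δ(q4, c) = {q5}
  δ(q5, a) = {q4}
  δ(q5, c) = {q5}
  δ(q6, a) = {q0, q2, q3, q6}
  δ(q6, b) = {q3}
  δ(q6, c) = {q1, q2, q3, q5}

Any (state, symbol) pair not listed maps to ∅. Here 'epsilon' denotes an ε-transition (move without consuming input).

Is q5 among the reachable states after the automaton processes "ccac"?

Yes

Start: ε-closure({q0}) = {q0, q2, q4, q6}.
Read 'c': {q0, q2, q4, q6} → {q1, q2, q3, q4, q5, q6}.
Read 'c': {q1, q2, q3, q4, q5, q6} → {q1, q2, q3, q4, q5, q6}.
Read 'a': {q1, q2, q3, q4, q5, q6} → {q0, q2, q3, q4, q6}.
Read 'c': {q0, q2, q3, q4, q6} → {q1, q2, q3, q4, q5, q6}.
State q5 is in {q1, q2, q3, q4, q5, q6}.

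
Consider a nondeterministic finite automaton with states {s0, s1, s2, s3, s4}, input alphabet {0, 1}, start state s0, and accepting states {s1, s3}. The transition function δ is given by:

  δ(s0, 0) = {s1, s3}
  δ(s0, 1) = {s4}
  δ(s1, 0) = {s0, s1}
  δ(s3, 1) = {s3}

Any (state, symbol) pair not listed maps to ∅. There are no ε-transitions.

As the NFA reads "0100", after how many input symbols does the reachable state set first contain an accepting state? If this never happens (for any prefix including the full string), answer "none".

1

Start in {s0}.
Read '0': {s0} → {s1, s3}.
None of the earlier sets intersect F, but {s1, s3} does.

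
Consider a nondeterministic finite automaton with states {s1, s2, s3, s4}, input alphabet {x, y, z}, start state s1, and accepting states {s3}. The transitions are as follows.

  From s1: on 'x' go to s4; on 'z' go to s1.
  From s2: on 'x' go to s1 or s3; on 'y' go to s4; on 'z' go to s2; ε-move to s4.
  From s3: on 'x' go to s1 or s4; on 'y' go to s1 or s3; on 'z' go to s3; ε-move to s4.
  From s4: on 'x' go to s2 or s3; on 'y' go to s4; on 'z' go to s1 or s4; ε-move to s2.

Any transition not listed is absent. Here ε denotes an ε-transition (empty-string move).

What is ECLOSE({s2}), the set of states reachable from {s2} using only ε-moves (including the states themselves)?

{s2, s4}

Begin with {s2}.
ε-move s2 → s4; add s4.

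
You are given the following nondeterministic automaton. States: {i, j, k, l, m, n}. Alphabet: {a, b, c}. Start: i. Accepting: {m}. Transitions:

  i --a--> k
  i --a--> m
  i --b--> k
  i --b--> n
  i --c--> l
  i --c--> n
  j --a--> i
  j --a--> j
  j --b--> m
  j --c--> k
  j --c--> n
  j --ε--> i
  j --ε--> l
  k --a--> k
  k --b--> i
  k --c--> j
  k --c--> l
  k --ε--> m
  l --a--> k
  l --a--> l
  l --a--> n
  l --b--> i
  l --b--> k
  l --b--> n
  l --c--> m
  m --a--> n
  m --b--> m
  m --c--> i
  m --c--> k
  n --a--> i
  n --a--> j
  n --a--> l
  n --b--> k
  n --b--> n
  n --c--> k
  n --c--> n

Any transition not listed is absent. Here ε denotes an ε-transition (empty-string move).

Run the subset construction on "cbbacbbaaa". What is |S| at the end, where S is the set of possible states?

6

Start in {i}.
Read 'c': {i} → {l, n}.
Read 'b': {l, n} → {i, k, m, n}.
Read 'b': {i, k, m, n} → {i, k, m, n}.
Read 'a': {i, k, m, n} → {i, j, k, l, m, n}.
Read 'c': {i, j, k, l, m, n} → {i, j, k, l, m, n}.
Read 'b': {i, j, k, l, m, n} → {i, k, m, n}.
Read 'b': {i, k, m, n} → {i, k, m, n}.
Read 'a': {i, k, m, n} → {i, j, k, l, m, n}.
Read 'a': {i, j, k, l, m, n} → {i, j, k, l, m, n}.
Read 'a': {i, j, k, l, m, n} → {i, j, k, l, m, n}.
That set has 6 states.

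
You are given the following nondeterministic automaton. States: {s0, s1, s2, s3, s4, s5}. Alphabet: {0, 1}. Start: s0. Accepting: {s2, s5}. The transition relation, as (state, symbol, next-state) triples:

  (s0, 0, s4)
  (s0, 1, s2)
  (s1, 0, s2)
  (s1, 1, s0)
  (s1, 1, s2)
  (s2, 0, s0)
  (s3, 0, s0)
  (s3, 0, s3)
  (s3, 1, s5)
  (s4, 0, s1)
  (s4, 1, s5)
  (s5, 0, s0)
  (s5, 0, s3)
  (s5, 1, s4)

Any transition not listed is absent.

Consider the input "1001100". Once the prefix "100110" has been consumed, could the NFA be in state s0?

No

Start in {s0}.
Read '1': s0→{s2}; now {s2}.
Read '0': s2→{s0}; now {s0}.
Read '0': s0→{s4}; now {s4}.
Read '1': s4→{s5}; now {s5}.
Read '1': s5→{s4}; now {s4}.
Read '0': s4→{s1}; now {s1}.
State s0 is not in {s1}.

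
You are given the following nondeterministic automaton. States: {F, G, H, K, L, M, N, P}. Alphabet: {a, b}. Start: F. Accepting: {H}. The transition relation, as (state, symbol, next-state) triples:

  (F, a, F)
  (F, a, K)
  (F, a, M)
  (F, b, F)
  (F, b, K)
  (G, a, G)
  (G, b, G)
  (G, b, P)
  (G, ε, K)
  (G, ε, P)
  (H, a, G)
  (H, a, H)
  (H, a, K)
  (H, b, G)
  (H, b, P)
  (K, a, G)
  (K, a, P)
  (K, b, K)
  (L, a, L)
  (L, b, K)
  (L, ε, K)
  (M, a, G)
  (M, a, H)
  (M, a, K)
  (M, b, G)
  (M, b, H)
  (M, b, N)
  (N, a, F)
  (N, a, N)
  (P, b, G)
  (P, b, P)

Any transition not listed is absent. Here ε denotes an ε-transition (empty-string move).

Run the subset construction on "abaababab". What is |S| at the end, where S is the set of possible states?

6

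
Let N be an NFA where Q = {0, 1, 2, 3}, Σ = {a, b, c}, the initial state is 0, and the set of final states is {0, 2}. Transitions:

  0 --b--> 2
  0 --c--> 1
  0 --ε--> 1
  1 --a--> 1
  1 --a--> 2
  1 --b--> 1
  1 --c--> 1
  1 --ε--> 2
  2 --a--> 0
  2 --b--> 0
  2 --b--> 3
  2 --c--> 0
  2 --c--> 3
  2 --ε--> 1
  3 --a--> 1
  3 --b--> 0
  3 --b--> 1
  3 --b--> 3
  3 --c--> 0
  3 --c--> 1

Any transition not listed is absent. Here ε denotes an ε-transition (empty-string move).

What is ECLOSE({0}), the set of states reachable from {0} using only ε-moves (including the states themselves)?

{0, 1, 2}

Begin with {0}.
ε-move 0 → 1; add 1.
ε-move 1 → 2; add 2.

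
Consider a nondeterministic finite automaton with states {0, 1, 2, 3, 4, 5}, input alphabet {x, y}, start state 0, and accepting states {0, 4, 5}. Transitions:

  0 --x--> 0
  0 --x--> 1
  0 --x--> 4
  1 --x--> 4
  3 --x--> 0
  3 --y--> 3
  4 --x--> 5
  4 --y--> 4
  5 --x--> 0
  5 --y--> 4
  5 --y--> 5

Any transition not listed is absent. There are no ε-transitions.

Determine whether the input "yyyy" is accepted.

Start in {0}.
Read 'y': 0→∅; now ∅.
The set is empty and remains empty for the remaining 3 symbols.
The final set ∅ contains no accepting state.

No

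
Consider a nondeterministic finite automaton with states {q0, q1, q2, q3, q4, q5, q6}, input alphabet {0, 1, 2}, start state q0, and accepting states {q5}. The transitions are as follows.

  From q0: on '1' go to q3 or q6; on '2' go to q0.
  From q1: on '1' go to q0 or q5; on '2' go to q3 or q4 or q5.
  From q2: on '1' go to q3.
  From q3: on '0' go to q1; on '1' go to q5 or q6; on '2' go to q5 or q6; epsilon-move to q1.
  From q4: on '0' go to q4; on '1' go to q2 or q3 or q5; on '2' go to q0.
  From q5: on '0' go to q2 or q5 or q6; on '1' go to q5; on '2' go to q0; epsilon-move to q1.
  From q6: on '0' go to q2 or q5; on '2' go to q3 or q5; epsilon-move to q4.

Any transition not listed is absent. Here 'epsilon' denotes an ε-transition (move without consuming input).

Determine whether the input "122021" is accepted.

Yes

Start in {q0}.
Read '1': q0→{q3, q6}; union {q3, q6}; ε-closure = {q1, q3, q4, q6}.
Read '2': q1→{q3, q4, q5}, q3→{q5, q6}, q4→{q0}, q6→{q3, q5}; union {q0, q3, q4, q5, q6}; ε-closure = {q0, q1, q3, q4, q5, q6}.
Read '2': q0→{q0}, q1→{q3, q4, q5}, q3→{q5, q6}, q4→{q0}, q5→{q0}, q6→{q3, q5}; union {q0, q3, q4, q5, q6}; ε-closure = {q0, q1, q3, q4, q5, q6}.
Read '0': q0→∅, q1→∅, q3→{q1}, q4→{q4}, q5→{q2, q5, q6}, q6→{q2, q5}; now {q1, q2, q4, q5, q6}.
Read '2': q1→{q3, q4, q5}, q2→∅, q4→{q0}, q5→{q0}, q6→{q3, q5}; union {q0, q3, q4, q5}; ε-closure = {q0, q1, q3, q4, q5}.
Read '1': q0→{q3, q6}, q1→{q0, q5}, q3→{q5, q6}, q4→{q2, q3, q5}, q5→{q5}; union {q0, q2, q3, q5, q6}; ε-closure = {q0, q1, q2, q3, q4, q5, q6}.
The final set {q0, q1, q2, q3, q4, q5, q6} contains the accepting state q5.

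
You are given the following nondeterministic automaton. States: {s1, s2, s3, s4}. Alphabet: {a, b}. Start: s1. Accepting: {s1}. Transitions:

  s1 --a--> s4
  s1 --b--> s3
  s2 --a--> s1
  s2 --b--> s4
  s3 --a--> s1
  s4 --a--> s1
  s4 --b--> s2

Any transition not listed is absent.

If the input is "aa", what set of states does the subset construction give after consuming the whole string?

{s1}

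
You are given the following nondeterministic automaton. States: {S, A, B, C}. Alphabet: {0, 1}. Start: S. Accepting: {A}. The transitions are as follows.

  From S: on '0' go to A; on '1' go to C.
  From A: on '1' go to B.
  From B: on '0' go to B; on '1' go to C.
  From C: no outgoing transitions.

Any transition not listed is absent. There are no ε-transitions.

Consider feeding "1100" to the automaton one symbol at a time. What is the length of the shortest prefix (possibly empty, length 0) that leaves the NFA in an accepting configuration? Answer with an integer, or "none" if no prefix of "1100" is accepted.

Start in {S}.
Read '1': S→{C}; now {C}.
Read '1': C→∅; now ∅.
The set is empty and remains empty for the remaining 2 symbols.
No reachable set along the way intersects F.

none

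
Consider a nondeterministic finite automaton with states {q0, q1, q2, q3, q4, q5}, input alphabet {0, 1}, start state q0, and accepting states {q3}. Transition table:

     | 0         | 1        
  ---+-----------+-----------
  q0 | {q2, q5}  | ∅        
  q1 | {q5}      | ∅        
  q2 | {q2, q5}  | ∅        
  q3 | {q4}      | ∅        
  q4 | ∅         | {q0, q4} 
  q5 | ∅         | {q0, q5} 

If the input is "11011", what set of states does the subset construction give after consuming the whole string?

∅

Start in {q0}.
Read '1': q0→∅; now ∅.
The set is empty and remains empty for the remaining 4 symbols.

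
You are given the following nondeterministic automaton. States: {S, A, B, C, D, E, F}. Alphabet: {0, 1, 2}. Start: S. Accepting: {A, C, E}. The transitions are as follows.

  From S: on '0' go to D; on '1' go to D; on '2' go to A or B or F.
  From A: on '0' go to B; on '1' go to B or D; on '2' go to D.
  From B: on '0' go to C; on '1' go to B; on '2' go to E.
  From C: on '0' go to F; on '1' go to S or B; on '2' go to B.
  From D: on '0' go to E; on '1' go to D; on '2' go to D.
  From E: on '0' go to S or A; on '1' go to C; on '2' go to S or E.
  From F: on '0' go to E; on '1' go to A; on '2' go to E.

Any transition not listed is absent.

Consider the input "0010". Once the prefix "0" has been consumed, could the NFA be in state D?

Start in {S}.
Read '0': S→{D}; now {D}.
State D is in {D}.

Yes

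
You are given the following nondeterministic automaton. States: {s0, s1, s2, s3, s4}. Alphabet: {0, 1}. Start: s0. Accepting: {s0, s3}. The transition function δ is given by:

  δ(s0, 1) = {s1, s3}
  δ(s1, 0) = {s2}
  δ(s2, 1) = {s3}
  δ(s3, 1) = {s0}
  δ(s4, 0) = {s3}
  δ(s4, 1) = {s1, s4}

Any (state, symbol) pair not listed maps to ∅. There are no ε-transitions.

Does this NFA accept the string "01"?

Start in {s0}.
Read '0': s0→∅; now ∅.
The set is empty and remains empty for the remaining 1 symbol.
The final set ∅ contains no accepting state.

No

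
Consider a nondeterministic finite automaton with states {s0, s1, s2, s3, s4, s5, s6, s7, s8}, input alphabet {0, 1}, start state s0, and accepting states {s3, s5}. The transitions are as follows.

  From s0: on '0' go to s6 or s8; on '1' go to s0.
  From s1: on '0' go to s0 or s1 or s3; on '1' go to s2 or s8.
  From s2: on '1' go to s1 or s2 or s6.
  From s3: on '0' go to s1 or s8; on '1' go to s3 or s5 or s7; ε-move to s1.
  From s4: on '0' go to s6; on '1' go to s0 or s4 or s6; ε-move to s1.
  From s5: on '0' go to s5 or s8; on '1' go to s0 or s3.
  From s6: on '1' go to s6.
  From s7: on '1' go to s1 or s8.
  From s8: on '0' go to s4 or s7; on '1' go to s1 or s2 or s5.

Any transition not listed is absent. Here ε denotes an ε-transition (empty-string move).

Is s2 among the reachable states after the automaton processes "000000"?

No

Start in {s0}.
Read '0': s0→{s6, s8}; now {s6, s8}.
Read '0': s6→∅, s8→{s4, s7}; union {s4, s7}; ε-closure = {s1, s4, s7}.
Read '0': s1→{s0, s1, s3}, s4→{s6}, s7→∅; now {s0, s1, s3, s6}.
Read '0': s0→{s6, s8}, s1→{s0, s1, s3}, s3→{s1, s8}, s6→∅; now {s0, s1, s3, s6, s8}.
Read '0': s0→{s6, s8}, s1→{s0, s1, s3}, s3→{s1, s8}, s6→∅, s8→{s4, s7}; now {s0, s1, s3, s4, s6, s7, s8}.
Read '0': s0→{s6, s8}, s1→{s0, s1, s3}, s3→{s1, s8}, s4→{s6}, s6→∅, s7→∅, s8→{s4, s7}; now {s0, s1, s3, s4, s6, s7, s8}.
State s2 is not in {s0, s1, s3, s4, s6, s7, s8}.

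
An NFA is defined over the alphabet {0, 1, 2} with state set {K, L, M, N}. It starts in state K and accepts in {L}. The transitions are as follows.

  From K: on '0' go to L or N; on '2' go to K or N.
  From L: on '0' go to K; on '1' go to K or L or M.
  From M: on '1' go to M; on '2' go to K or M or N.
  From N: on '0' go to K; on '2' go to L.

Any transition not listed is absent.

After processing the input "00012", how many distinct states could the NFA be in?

Start in {K}.
Read '0': {K} → {L, N}.
Read '0': {L, N} → {K}.
Read '0': {K} → {L, N}.
Read '1': {L, N} → {K, L, M}.
Read '2': {K, L, M} → {K, M, N}.
That set has 3 states.

3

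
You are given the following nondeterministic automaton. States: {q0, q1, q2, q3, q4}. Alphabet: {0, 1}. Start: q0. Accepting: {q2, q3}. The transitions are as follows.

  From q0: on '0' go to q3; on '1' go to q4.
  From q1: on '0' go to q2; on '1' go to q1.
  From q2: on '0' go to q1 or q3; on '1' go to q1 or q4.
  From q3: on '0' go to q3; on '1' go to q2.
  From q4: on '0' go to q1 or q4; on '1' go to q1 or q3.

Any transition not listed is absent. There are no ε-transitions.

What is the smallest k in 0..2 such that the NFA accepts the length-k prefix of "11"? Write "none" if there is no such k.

2

Start in {q0}.
Read '1': q0→{q4}; now {q4}.
Read '1': q4→{q1, q3}; now {q1, q3}.
None of the earlier sets intersect F, but {q1, q3} does.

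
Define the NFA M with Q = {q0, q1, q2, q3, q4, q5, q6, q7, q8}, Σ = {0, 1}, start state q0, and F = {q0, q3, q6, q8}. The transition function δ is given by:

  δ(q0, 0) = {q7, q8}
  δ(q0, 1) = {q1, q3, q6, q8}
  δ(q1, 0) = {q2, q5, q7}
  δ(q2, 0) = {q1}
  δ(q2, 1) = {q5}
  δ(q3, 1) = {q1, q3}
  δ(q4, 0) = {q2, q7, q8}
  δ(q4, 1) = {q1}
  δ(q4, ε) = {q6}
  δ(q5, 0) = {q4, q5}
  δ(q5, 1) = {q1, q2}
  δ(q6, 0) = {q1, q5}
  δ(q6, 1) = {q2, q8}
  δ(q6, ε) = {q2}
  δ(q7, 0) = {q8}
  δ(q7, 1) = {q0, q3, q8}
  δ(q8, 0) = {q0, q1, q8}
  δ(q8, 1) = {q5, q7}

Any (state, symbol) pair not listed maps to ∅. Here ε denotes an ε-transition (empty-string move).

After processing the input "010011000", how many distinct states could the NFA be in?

8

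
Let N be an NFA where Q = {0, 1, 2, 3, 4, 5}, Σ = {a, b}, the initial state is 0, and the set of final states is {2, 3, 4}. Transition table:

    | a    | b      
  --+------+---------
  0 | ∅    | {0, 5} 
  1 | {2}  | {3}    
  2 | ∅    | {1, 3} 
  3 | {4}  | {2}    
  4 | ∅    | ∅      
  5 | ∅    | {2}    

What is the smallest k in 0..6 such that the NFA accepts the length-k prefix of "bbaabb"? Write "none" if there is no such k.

2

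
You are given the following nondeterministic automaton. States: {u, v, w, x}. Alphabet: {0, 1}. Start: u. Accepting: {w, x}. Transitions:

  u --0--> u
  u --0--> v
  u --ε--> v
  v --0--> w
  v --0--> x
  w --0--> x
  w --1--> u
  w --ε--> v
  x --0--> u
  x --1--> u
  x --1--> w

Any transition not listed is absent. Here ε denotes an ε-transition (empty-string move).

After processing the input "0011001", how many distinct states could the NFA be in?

Start: ε-closure({u}) = {u, v}.
Read '0': u→{u, v}, v→{w, x}; now {u, v, w, x}.
Read '0': u→{u, v}, v→{w, x}, w→{x}, x→{u}; now {u, v, w, x}.
Read '1': u→∅, v→∅, w→{u}, x→{u, w}; union {u, w}; ε-closure = {u, v, w}.
Read '1': u→∅, v→∅, w→{u}; union {u}; ε-closure = {u, v}.
Read '0': u→{u, v}, v→{w, x}; now {u, v, w, x}.
Read '0': u→{u, v}, v→{w, x}, w→{x}, x→{u}; now {u, v, w, x}.
Read '1': u→∅, v→∅, w→{u}, x→{u, w}; union {u, w}; ε-closure = {u, v, w}.
That set has 3 states.

3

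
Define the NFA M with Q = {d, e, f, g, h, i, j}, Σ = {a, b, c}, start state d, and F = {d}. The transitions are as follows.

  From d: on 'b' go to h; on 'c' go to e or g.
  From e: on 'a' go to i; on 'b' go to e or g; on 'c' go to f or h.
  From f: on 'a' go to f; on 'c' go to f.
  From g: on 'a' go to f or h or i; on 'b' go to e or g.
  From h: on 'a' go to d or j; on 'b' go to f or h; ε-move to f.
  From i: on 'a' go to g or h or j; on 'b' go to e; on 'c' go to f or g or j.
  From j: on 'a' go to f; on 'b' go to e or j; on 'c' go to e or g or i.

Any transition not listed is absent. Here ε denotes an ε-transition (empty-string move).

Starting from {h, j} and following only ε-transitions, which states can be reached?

Begin with {h, j}.
ε-move h → f; add f.

{f, h, j}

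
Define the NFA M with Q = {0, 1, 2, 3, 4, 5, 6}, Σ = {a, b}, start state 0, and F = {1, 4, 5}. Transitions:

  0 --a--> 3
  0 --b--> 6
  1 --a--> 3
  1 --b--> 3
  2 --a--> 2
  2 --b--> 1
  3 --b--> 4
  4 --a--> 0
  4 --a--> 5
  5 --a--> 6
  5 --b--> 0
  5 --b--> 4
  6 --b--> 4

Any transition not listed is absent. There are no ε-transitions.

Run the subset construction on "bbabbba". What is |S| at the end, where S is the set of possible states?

2

Start in {0}.
Read 'b': {0} → {6}.
Read 'b': {6} → {4}.
Read 'a': {4} → {0, 5}.
Read 'b': {0, 5} → {0, 4, 6}.
Read 'b': {0, 4, 6} → {4, 6}.
Read 'b': {4, 6} → {4}.
Read 'a': {4} → {0, 5}.
That set has 2 states.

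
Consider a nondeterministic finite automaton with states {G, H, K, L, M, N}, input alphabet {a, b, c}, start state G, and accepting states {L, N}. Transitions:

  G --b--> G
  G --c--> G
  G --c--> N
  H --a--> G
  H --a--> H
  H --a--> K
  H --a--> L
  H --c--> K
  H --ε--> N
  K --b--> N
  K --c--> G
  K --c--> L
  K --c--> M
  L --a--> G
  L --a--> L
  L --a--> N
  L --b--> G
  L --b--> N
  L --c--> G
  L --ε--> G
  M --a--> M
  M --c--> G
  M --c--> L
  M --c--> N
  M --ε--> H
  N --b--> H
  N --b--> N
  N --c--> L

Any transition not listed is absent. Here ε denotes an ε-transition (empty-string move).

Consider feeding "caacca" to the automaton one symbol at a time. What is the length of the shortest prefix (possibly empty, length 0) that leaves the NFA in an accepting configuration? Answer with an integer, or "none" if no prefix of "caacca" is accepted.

Start in {G}.
Read 'c': G→{G, N}; now {G, N}.
None of the earlier sets intersect F, but {G, N} does.

1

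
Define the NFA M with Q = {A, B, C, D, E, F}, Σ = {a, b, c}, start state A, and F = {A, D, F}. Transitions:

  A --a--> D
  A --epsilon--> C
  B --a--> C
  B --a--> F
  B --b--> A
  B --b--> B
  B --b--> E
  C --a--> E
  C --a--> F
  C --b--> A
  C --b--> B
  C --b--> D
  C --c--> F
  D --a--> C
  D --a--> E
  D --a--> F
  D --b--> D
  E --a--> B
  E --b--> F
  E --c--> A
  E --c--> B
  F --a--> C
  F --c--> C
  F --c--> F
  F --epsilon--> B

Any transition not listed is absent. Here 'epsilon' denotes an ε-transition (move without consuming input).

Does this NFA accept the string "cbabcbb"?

Start: ε-closure({A}) = {A, C}.
Read 'c': {A, C} → {B, F}.
Read 'b': {B, F} → {A, B, C, E}.
Read 'a': {A, B, C, E} → {B, C, D, E, F}.
Read 'b': {B, C, D, E, F} → {A, B, C, D, E, F}.
Read 'c': {A, B, C, D, E, F} → {A, B, C, F}.
Read 'b': {A, B, C, F} → {A, B, C, D, E}.
Read 'b': {A, B, C, D, E} → {A, B, C, D, E, F}.
The final set {A, B, C, D, E, F} contains the accepting states A, D, F.

Yes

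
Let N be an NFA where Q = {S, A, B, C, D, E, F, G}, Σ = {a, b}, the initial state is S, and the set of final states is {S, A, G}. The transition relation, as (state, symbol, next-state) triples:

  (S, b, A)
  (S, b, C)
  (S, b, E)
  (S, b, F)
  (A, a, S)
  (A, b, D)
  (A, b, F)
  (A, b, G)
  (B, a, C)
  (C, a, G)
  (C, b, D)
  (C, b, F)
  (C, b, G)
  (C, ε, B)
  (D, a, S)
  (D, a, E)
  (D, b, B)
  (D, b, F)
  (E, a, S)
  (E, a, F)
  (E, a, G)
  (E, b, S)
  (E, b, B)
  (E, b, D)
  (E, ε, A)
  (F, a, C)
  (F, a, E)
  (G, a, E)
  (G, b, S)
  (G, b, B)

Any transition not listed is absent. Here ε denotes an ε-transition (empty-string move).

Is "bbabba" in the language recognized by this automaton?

Start in {S}.
Read 'b': S→{A, C, E, F}; union {A, C, E, F}; ε-closure = {A, B, C, E, F}.
Read 'b': A→{D, F, G}, B→∅, C→{D, F, G}, E→{S, B, D}, F→∅; now {S, B, D, F, G}.
Read 'a': S→∅, B→{C}, D→{S, E}, F→{C, E}, G→{E}; union {S, C, E}; ε-closure = {S, A, B, C, E}.
Read 'b': S→{A, C, E, F}, A→{D, F, G}, B→∅, C→{D, F, G}, E→{S, B, D}; now {S, A, B, C, D, E, F, G}.
Read 'b': S→{A, C, E, F}, A→{D, F, G}, B→∅, C→{D, F, G}, D→{B, F}, E→{S, B, D}, F→∅, G→{S, B}; now {S, A, B, C, D, E, F, G}.
Read 'a': S→∅, A→{S}, B→{C}, C→{G}, D→{S, E}, E→{S, F, G}, F→{C, E}, G→{E}; union {S, C, E, F, G}; ε-closure = {S, A, B, C, E, F, G}.
The final set {S, A, B, C, E, F, G} contains the accepting states S, A, G.

Yes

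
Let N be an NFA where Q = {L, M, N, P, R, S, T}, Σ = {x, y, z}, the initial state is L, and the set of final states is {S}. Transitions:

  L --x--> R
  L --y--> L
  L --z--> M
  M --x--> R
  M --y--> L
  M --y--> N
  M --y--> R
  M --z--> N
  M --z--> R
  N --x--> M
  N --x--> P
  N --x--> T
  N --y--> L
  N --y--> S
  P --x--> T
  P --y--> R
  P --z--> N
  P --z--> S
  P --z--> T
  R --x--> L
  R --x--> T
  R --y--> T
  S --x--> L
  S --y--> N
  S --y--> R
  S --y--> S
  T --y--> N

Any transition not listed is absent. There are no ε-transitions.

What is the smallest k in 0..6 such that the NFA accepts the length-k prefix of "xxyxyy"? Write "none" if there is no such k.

6

Start in {L}.
Read 'x': {L} → {R}.
Read 'x': {R} → {L, T}.
Read 'y': {L, T} → {L, N}.
Read 'x': {L, N} → {M, P, R, T}.
Read 'y': {M, P, R, T} → {L, N, R, T}.
Read 'y': {L, N, R, T} → {L, N, S, T}.
None of the earlier sets intersect F, but {L, N, S, T} does.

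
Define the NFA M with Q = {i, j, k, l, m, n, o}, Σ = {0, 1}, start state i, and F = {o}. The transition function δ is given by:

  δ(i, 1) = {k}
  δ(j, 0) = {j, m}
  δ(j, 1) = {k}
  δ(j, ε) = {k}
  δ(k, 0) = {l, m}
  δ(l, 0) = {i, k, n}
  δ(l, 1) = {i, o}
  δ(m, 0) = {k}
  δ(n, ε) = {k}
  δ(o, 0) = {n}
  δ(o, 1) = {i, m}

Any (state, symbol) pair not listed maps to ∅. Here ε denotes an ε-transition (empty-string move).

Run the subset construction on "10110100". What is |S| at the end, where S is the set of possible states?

2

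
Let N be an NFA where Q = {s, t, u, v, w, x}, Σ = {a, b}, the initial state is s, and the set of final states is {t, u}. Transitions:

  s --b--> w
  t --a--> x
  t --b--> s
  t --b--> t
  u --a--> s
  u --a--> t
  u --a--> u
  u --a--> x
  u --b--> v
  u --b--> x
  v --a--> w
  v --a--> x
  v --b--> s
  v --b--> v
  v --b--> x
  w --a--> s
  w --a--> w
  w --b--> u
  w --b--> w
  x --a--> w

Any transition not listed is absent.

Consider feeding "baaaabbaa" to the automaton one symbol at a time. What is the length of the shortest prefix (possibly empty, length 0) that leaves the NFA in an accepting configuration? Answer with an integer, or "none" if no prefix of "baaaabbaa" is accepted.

6

Start in {s}.
Read 'b': s→{w}; now {w}.
Read 'a': w→{s, w}; now {s, w}.
Read 'a': s→∅, w→{s, w}; now {s, w}.
Read 'a': s→∅, w→{s, w}; now {s, w}.
Read 'a': s→∅, w→{s, w}; now {s, w}.
Read 'b': s→{w}, w→{u, w}; now {u, w}.
None of the earlier sets intersect F, but {u, w} does.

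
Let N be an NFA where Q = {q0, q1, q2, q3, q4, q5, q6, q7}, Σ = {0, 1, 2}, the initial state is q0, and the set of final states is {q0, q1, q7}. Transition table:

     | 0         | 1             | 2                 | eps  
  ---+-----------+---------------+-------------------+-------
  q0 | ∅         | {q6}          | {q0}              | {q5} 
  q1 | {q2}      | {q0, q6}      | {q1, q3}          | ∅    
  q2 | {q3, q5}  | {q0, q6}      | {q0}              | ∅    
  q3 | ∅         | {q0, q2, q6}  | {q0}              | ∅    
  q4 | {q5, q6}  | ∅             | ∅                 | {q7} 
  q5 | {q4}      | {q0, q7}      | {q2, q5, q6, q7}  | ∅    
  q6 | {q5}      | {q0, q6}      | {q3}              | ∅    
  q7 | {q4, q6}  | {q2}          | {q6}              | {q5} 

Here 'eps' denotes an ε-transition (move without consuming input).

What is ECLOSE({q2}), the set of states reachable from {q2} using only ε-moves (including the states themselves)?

Begin with {q2}.
No ε-moves leave this set, so the closure equals the set itself.

{q2}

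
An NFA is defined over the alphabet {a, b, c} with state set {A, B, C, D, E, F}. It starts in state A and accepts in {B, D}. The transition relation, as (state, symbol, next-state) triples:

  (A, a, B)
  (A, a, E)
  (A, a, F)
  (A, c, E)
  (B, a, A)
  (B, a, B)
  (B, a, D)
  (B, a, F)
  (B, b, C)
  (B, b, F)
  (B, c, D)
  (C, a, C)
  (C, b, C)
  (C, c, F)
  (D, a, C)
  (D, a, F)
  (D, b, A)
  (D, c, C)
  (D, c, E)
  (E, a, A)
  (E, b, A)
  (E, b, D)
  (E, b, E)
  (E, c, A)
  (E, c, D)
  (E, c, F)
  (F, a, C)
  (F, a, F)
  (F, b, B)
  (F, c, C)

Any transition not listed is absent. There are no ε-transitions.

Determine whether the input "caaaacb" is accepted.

Yes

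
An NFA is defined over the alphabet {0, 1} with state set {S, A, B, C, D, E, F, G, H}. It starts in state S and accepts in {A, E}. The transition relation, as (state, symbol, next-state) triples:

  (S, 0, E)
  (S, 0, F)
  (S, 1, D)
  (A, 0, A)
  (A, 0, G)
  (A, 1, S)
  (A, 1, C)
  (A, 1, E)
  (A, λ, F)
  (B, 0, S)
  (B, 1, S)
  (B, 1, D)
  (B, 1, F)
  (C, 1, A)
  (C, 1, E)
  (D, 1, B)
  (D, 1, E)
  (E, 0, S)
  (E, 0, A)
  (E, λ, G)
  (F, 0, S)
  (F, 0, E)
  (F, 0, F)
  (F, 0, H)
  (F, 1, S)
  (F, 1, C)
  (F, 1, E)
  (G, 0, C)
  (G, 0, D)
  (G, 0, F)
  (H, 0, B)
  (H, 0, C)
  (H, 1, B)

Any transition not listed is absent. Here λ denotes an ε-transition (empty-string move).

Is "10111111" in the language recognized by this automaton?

Start in {S}.
Read '1': {S} → {D}.
Read '0': {D} → ∅.
The set is empty and remains empty for the remaining 6 symbols.
The final set ∅ contains no accepting state.

No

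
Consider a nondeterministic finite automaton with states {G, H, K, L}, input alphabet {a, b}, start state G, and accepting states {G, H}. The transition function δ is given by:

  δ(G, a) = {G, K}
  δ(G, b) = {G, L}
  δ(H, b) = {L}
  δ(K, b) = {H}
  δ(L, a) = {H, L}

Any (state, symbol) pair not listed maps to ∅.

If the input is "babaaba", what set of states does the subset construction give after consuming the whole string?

{G, H, K, L}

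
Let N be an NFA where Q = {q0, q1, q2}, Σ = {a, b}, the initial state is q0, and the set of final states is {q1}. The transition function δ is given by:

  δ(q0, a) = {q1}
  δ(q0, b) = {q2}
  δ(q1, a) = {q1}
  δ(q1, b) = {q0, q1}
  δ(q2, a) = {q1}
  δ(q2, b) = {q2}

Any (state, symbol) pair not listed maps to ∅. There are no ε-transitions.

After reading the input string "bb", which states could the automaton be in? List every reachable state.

Start in {q0}.
Read 'b': q0→{q2}; now {q2}.
Read 'b': q2→{q2}; now {q2}.

{q2}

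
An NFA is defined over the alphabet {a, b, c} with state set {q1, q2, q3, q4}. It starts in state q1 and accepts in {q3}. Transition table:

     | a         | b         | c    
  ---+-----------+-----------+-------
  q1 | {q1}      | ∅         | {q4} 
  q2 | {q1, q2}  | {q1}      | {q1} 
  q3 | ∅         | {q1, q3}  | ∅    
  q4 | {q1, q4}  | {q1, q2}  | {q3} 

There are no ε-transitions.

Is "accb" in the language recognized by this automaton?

Yes

Start in {q1}.
Read 'a': q1→{q1}; now {q1}.
Read 'c': q1→{q4}; now {q4}.
Read 'c': q4→{q3}; now {q3}.
Read 'b': q3→{q1, q3}; now {q1, q3}.
The final set {q1, q3} contains the accepting state q3.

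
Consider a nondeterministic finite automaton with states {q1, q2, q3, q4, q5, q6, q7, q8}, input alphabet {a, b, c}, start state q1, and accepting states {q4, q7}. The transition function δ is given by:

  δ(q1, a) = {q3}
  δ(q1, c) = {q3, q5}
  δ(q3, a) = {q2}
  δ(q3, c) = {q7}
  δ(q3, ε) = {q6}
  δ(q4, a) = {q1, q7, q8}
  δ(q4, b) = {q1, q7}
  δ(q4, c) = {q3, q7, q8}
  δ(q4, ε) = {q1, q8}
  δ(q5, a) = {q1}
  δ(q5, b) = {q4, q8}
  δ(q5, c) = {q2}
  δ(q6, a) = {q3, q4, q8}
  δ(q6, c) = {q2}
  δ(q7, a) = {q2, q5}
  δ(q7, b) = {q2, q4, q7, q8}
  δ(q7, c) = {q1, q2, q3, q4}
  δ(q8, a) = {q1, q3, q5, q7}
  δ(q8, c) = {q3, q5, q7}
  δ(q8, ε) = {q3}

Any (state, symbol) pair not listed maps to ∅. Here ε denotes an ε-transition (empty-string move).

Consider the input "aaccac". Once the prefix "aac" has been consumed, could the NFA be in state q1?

Start in {q1}.
Read 'a': q1→{q3}; union {q3}; ε-closure = {q3, q6}.
Read 'a': q3→{q2}, q6→{q3, q4, q8}; union {q2, q3, q4, q8}; ε-closure = {q1, q2, q3, q4, q6, q8}.
Read 'c': q1→{q3, q5}, q2→∅, q3→{q7}, q4→{q3, q7, q8}, q6→{q2}, q8→{q3, q5, q7}; union {q2, q3, q5, q7, q8}; ε-closure = {q2, q3, q5, q6, q7, q8}.
State q1 is not in {q2, q3, q5, q6, q7, q8}.

No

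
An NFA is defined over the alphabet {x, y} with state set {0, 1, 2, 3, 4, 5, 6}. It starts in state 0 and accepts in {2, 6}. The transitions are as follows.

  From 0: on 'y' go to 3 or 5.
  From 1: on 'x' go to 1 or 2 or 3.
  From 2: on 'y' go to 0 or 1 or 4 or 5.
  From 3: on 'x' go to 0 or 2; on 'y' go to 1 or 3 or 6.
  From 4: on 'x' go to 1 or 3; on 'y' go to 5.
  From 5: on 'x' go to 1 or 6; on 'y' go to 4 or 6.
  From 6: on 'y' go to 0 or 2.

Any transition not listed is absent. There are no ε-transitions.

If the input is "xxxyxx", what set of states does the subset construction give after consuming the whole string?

∅

Start in {0}.
Read 'x': 0→∅; now ∅.
The set is empty and remains empty for the remaining 5 symbols.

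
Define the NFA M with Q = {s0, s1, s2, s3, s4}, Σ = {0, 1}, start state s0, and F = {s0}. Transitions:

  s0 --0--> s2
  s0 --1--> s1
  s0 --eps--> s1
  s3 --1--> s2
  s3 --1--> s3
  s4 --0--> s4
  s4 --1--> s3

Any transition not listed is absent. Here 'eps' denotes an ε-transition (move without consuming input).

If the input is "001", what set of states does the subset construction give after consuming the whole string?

∅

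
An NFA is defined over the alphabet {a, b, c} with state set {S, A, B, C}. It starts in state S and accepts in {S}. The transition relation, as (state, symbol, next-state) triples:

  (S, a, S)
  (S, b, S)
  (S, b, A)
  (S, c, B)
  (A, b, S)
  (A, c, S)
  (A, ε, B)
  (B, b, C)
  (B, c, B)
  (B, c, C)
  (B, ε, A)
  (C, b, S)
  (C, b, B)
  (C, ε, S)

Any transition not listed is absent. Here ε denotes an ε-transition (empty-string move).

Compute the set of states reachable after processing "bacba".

{S}

Start in {S}.
Read 'b': {S} → {S, A, B}.
Read 'a': {S, A, B} → {S}.
Read 'c': {S} → {A, B}.
Read 'b': {A, B} → {S, C}.
Read 'a': {S, C} → {S}.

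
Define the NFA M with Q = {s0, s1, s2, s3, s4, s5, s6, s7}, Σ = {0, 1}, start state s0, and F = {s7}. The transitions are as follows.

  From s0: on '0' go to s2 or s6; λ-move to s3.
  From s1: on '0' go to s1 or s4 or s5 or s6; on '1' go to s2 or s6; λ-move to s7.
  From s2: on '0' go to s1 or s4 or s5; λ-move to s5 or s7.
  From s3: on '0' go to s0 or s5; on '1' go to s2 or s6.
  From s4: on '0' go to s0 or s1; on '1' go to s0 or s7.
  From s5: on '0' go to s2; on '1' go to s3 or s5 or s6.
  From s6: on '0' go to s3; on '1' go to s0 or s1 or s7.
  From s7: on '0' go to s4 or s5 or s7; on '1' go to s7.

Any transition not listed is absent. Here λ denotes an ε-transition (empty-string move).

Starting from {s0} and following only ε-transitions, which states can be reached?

{s0, s3}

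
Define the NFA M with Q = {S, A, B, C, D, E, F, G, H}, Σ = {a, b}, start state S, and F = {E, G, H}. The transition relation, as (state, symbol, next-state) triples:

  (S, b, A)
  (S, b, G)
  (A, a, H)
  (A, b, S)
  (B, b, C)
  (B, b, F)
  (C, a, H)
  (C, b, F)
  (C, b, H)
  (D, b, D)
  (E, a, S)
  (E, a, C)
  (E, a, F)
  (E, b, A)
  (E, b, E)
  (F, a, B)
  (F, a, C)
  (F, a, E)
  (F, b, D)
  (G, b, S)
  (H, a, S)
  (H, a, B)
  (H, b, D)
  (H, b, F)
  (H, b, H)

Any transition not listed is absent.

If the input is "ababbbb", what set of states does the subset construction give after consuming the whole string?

∅

Start in {S}.
Read 'a': {S} → ∅.
The set is empty and remains empty for the remaining 6 symbols.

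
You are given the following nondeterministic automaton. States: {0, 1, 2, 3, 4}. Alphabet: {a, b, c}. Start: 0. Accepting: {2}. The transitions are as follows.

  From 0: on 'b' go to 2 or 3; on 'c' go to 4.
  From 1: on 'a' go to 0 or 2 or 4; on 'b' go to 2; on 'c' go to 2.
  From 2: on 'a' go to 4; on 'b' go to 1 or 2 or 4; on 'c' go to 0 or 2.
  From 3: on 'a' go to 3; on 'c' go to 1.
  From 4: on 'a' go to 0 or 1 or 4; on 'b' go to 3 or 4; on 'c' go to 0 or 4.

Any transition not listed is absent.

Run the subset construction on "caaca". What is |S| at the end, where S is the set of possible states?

3

Start in {0}.
Read 'c': {0} → {4}.
Read 'a': {4} → {0, 1, 4}.
Read 'a': {0, 1, 4} → {0, 1, 2, 4}.
Read 'c': {0, 1, 2, 4} → {0, 2, 4}.
Read 'a': {0, 2, 4} → {0, 1, 4}.
That set has 3 states.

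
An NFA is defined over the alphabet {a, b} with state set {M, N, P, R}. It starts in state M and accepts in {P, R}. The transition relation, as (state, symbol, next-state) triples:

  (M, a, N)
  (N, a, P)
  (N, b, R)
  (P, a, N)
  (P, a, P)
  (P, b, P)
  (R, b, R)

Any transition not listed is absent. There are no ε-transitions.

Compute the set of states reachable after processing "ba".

Start in {M}.
Read 'b': {M} → ∅.
The set is empty and remains empty for the remaining 1 symbol.

∅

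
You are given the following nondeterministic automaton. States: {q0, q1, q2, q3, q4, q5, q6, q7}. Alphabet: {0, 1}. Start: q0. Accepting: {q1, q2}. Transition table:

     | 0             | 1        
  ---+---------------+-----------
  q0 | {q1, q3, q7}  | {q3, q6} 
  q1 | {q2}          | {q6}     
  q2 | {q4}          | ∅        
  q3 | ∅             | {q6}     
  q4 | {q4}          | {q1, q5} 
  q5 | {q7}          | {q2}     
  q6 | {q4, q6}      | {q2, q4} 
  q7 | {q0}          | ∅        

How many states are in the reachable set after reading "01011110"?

Start in {q0}.
Read '0': {q0} → {q1, q3, q7}.
Read '1': {q1, q3, q7} → {q6}.
Read '0': {q6} → {q4, q6}.
Read '1': {q4, q6} → {q1, q2, q4, q5}.
Read '1': {q1, q2, q4, q5} → {q1, q2, q5, q6}.
Read '1': {q1, q2, q5, q6} → {q2, q4, q6}.
Read '1': {q2, q4, q6} → {q1, q2, q4, q5}.
Read '0': {q1, q2, q4, q5} → {q2, q4, q7}.
That set has 3 states.

3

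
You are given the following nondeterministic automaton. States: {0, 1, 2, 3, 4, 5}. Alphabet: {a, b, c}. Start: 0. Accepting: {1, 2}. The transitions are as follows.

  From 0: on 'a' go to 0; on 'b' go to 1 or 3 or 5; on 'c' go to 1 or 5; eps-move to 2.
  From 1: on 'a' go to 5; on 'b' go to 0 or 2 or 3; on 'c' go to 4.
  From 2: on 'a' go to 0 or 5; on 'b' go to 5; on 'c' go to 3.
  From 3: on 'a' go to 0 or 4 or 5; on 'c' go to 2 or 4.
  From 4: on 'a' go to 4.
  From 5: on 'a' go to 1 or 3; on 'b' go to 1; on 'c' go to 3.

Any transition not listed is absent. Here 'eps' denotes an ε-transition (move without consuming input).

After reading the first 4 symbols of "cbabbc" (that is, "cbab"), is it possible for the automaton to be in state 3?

Start: ε-closure({0}) = {0, 2}.
Read 'c': 0→{1, 5}, 2→{3}; now {1, 3, 5}.
Read 'b': 1→{0, 2, 3}, 3→∅, 5→{1}; now {0, 1, 2, 3}.
Read 'a': 0→{0}, 1→{5}, 2→{0, 5}, 3→{0, 4, 5}; union {0, 4, 5}; ε-closure = {0, 2, 4, 5}.
Read 'b': 0→{1, 3, 5}, 2→{5}, 4→∅, 5→{1}; now {1, 3, 5}.
State 3 is in {1, 3, 5}.

Yes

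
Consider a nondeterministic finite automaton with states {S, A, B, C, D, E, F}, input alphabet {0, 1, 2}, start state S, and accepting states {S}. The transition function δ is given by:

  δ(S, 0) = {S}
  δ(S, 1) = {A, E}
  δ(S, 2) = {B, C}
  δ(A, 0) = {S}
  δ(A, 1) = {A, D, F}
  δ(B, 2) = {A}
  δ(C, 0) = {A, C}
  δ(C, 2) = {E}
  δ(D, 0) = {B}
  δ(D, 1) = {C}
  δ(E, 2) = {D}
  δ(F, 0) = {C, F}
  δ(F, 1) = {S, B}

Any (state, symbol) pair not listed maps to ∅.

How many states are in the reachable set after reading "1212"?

Start in {S}.
Read '1': S→{A, E}; now {A, E}.
Read '2': A→∅, E→{D}; now {D}.
Read '1': D→{C}; now {C}.
Read '2': C→{E}; now {E}.
That set has 1 state.

1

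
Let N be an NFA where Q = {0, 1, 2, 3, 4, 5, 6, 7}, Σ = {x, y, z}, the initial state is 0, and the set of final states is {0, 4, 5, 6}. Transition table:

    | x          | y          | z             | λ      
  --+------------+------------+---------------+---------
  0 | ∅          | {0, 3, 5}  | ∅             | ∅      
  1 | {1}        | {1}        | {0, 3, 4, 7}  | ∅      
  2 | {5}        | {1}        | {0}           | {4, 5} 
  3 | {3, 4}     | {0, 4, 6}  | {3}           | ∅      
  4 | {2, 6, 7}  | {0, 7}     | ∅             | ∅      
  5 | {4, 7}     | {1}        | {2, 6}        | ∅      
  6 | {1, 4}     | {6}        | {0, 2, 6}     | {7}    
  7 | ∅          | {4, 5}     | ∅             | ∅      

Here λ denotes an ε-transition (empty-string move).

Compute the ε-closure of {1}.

Begin with {1}.
No ε-moves leave this set, so the closure equals the set itself.

{1}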